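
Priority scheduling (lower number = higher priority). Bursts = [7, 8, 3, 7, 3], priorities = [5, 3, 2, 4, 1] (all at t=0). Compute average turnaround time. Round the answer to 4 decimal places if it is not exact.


Sort by priority (ascending = highest first):
Order: [(1, 3), (2, 3), (3, 8), (4, 7), (5, 7)]
Completion times:
  Priority 1, burst=3, C=3
  Priority 2, burst=3, C=6
  Priority 3, burst=8, C=14
  Priority 4, burst=7, C=21
  Priority 5, burst=7, C=28
Average turnaround = 72/5 = 14.4

14.4


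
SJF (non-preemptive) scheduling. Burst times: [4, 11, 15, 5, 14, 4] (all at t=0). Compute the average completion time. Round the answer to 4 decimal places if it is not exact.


SJF order (ascending): [4, 4, 5, 11, 14, 15]
Completion times:
  Job 1: burst=4, C=4
  Job 2: burst=4, C=8
  Job 3: burst=5, C=13
  Job 4: burst=11, C=24
  Job 5: burst=14, C=38
  Job 6: burst=15, C=53
Average completion = 140/6 = 23.3333

23.3333


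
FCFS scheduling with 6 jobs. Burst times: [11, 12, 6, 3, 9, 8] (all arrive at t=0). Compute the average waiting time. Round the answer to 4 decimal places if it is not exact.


FCFS order (as given): [11, 12, 6, 3, 9, 8]
Waiting times:
  Job 1: wait = 0
  Job 2: wait = 11
  Job 3: wait = 23
  Job 4: wait = 29
  Job 5: wait = 32
  Job 6: wait = 41
Sum of waiting times = 136
Average waiting time = 136/6 = 22.6667

22.6667


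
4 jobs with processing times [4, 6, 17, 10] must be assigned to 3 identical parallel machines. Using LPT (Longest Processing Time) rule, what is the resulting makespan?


Sort jobs in decreasing order (LPT): [17, 10, 6, 4]
Assign each job to the least loaded machine:
  Machine 1: jobs [17], load = 17
  Machine 2: jobs [10], load = 10
  Machine 3: jobs [6, 4], load = 10
Makespan = max load = 17

17


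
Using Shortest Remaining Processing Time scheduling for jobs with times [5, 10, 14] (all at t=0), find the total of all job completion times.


Since all jobs arrive at t=0, SRPT equals SPT ordering.
SPT order: [5, 10, 14]
Completion times:
  Job 1: p=5, C=5
  Job 2: p=10, C=15
  Job 3: p=14, C=29
Total completion time = 5 + 15 + 29 = 49

49


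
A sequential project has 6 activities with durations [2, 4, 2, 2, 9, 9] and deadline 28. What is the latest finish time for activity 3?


LF(activity 3) = deadline - sum of successor durations
Successors: activities 4 through 6 with durations [2, 9, 9]
Sum of successor durations = 20
LF = 28 - 20 = 8

8


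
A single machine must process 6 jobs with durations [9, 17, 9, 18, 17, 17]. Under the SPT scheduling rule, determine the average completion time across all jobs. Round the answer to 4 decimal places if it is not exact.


Sort jobs by processing time (SPT order): [9, 9, 17, 17, 17, 18]
Compute completion times sequentially:
  Job 1: processing = 9, completes at 9
  Job 2: processing = 9, completes at 18
  Job 3: processing = 17, completes at 35
  Job 4: processing = 17, completes at 52
  Job 5: processing = 17, completes at 69
  Job 6: processing = 18, completes at 87
Sum of completion times = 270
Average completion time = 270/6 = 45.0

45.0


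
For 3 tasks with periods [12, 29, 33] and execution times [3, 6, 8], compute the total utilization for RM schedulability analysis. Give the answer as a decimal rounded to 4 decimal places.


Compute individual utilizations (exact fractions):
  Task 1: C/T = 3/12 = 1/4 (approx. 0.25)
  Task 2: C/T = 6/29 (approx. 0.2069)
  Task 3: C/T = 8/33 (approx. 0.2424)
Total utilization U = 1/4 + 6/29 + 8/33 = 2677/3828
Rounded to 4 decimal places: U = 0.6993
RM (Liu & Layland) bound for 3 tasks = 0.779763; compare with U = 2677/3828 (approx. 0.699321)
U <= bound, so schedulable by RM sufficient condition.

0.6993


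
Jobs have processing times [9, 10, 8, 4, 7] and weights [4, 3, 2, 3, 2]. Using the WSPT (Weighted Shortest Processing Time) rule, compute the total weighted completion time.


Compute p/w ratios and sort ascending (WSPT): [(4, 3), (9, 4), (10, 3), (7, 2), (8, 2)]
Compute weighted completion times:
  Job (p=4,w=3): C=4, w*C=3*4=12
  Job (p=9,w=4): C=13, w*C=4*13=52
  Job (p=10,w=3): C=23, w*C=3*23=69
  Job (p=7,w=2): C=30, w*C=2*30=60
  Job (p=8,w=2): C=38, w*C=2*38=76
Total weighted completion time = 269

269


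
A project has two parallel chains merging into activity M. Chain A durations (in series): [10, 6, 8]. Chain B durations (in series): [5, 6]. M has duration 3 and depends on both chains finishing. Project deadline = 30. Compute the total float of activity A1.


Forward pass: ES(A1) = sum of predecessors on chain A = 0
EF = ES + duration = 0 + 10 = 10
Backward pass: LF(M) = deadline = 30; LS(M) = 30 - 3 = 27
LF(A1) = LS(M) - sum(successors on chain A) = 27 - 14 = 13
LS = LF - duration = 13 - 10 = 3
Total float = LS - ES = 3 - 0 = 3

3


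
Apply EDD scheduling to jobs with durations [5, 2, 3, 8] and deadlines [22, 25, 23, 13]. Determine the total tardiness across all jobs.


Sort by due date (EDD order): [(8, 13), (5, 22), (3, 23), (2, 25)]
Compute completion times and tardiness:
  Job 1: p=8, d=13, C=8, tardiness=max(0,8-13)=0
  Job 2: p=5, d=22, C=13, tardiness=max(0,13-22)=0
  Job 3: p=3, d=23, C=16, tardiness=max(0,16-23)=0
  Job 4: p=2, d=25, C=18, tardiness=max(0,18-25)=0
Total tardiness = 0

0


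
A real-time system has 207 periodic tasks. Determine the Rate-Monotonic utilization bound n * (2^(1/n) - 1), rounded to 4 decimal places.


Compute 2^(1/207) = 1.0033541497
Subtract 1: 1.0033541497 - 1 = 0.0033541497
Multiply by n: 207 * 0.0033541497 = 0.6943089879
Round to 4 dp: 0.6943

0.6943


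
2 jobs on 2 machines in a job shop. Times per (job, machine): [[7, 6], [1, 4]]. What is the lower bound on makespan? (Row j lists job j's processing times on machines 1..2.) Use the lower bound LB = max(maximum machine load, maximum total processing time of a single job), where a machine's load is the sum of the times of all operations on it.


Machine loads:
  Machine 1: 7 + 1 = 8
  Machine 2: 6 + 4 = 10
Max machine load = 10
Job totals:
  Job 1: 13
  Job 2: 5
Max job total = 13
Lower bound = max(10, 13) = 13

13


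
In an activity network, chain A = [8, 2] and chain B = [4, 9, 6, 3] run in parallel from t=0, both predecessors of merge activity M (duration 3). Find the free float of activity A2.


ES(A2) = sum of predecessors on chain A = 8
EF(A2) = ES + duration = 8 + 2 = 10
Successor of A2 is M. ES(M) = max(sum(A), sum(B)) = max(10, 22) = 22
Free float = ES(successor) - EF(current) = 22 - 10 = 12

12


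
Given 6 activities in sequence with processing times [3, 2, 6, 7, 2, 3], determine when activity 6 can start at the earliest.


Activity 6 starts after activities 1 through 5 complete.
Predecessor durations: [3, 2, 6, 7, 2]
ES = 3 + 2 + 6 + 7 + 2 = 20

20


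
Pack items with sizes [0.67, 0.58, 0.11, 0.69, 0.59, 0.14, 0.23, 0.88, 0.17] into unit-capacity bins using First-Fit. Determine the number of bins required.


Place items sequentially using First-Fit:
  Item 0.67 -> new Bin 1
  Item 0.58 -> new Bin 2
  Item 0.11 -> Bin 1 (now 0.78)
  Item 0.69 -> new Bin 3
  Item 0.59 -> new Bin 4
  Item 0.14 -> Bin 1 (now 0.92)
  Item 0.23 -> Bin 2 (now 0.81)
  Item 0.88 -> new Bin 5
  Item 0.17 -> Bin 2 (now 0.98)
Total bins used = 5

5


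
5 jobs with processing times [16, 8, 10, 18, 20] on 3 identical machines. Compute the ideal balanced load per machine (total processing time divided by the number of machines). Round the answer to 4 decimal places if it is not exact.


Total processing time = 16 + 8 + 10 + 18 + 20 = 72
Number of machines = 3
Ideal balanced load = 72 / 3 = 24.0

24.0


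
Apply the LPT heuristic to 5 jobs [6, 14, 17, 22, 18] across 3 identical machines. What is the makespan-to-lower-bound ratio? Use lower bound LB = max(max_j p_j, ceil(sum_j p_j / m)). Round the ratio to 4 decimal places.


LPT order: [22, 18, 17, 14, 6]
Machine loads after assignment: [22, 24, 31]
LPT makespan = 31
Lower bound = max(max_job, ceil(total/3)) = max(22, 26) = 26
Ratio = 31 / 26 = 1.1923

1.1923


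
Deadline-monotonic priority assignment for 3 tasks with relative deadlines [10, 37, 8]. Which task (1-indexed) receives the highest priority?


Sort tasks by relative deadline (ascending):
  Task 3: deadline = 8
  Task 1: deadline = 10
  Task 2: deadline = 37
Priority order (highest first): [3, 1, 2]
Highest priority task = 3

3


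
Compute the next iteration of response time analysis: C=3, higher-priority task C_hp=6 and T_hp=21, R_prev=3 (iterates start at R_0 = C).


R_next = C + ceil(R_prev / T_hp) * C_hp
ceil(3 / 21) = ceil(0.1429) = 1
Interference = 1 * 6 = 6
R_next = 3 + 6 = 9

9


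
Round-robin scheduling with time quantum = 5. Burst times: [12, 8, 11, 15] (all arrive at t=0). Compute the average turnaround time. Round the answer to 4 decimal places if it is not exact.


Time quantum = 5
Execution trace:
  J1 runs 5 units, time = 5
  J2 runs 5 units, time = 10
  J3 runs 5 units, time = 15
  J4 runs 5 units, time = 20
  J1 runs 5 units, time = 25
  J2 runs 3 units, time = 28
  J3 runs 5 units, time = 33
  J4 runs 5 units, time = 38
  J1 runs 2 units, time = 40
  J3 runs 1 units, time = 41
  J4 runs 5 units, time = 46
Finish times: [40, 28, 41, 46]
Average turnaround = 155/4 = 38.75

38.75


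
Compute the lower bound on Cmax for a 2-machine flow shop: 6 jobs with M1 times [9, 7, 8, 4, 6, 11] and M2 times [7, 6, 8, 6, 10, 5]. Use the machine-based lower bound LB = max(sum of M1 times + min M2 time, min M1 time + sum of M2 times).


LB1 = sum(M1 times) + min(M2 times) = 45 + 5 = 50
LB2 = min(M1 times) + sum(M2 times) = 4 + 42 = 46
Lower bound = max(LB1, LB2) = max(50, 46) = 50

50


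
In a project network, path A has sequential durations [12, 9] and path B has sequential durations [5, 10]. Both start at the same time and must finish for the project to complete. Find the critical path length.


Path A total = 12 + 9 = 21
Path B total = 5 + 10 = 15
Critical path = longest path = max(21, 15) = 21

21


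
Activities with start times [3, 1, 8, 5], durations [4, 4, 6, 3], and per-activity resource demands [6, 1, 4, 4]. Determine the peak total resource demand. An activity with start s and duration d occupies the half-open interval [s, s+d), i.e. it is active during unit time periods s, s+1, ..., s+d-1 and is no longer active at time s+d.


Each activity i is active on [start_i, start_i + duration_i).
Compute total resource usage per time slot:
  t=0: active resources = [], total = 0
  t=1: active resources = [1], total = 1
  t=2: active resources = [1], total = 1
  t=3: active resources = [6, 1], total = 7
  t=4: active resources = [6, 1], total = 7
  t=5: active resources = [6, 4], total = 10
  t=6: active resources = [6, 4], total = 10
  t=7: active resources = [4], total = 4
  t=8: active resources = [4], total = 4
  t=9: active resources = [4], total = 4
  t=10: active resources = [4], total = 4
  t=11: active resources = [4], total = 4
  t=12: active resources = [4], total = 4
  t=13: active resources = [4], total = 4
Peak resource demand = 10

10


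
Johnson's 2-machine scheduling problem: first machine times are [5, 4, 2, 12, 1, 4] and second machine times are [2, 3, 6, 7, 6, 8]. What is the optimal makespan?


Apply Johnson's rule:
  Group 1 (a <= b): [(5, 1, 6), (3, 2, 6), (6, 4, 8)]
  Group 2 (a > b): [(4, 12, 7), (2, 4, 3), (1, 5, 2)]
Optimal job order: [5, 3, 6, 4, 2, 1]
Schedule:
  Job 5: M1 done at 1, M2 done at 7
  Job 3: M1 done at 3, M2 done at 13
  Job 6: M1 done at 7, M2 done at 21
  Job 4: M1 done at 19, M2 done at 28
  Job 2: M1 done at 23, M2 done at 31
  Job 1: M1 done at 28, M2 done at 33
Makespan = 33

33


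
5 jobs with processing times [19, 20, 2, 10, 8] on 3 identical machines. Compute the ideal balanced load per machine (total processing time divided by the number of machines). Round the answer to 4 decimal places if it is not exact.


Total processing time = 19 + 20 + 2 + 10 + 8 = 59
Number of machines = 3
Ideal balanced load = 59 / 3 = 19.6667

19.6667


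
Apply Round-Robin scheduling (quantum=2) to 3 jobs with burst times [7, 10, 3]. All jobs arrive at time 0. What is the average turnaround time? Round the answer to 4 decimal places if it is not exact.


Time quantum = 2
Execution trace:
  J1 runs 2 units, time = 2
  J2 runs 2 units, time = 4
  J3 runs 2 units, time = 6
  J1 runs 2 units, time = 8
  J2 runs 2 units, time = 10
  J3 runs 1 units, time = 11
  J1 runs 2 units, time = 13
  J2 runs 2 units, time = 15
  J1 runs 1 units, time = 16
  J2 runs 2 units, time = 18
  J2 runs 2 units, time = 20
Finish times: [16, 20, 11]
Average turnaround = 47/3 = 15.6667

15.6667


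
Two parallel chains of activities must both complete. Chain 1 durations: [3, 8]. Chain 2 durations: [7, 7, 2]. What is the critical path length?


Path A total = 3 + 8 = 11
Path B total = 7 + 7 + 2 = 16
Critical path = longest path = max(11, 16) = 16

16


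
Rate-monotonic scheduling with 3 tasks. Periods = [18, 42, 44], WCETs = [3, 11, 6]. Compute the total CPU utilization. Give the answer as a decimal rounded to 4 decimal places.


Compute individual utilizations (exact fractions):
  Task 1: C/T = 3/18 = 1/6 (approx. 0.1667)
  Task 2: C/T = 11/42 (approx. 0.2619)
  Task 3: C/T = 6/44 = 3/22 (approx. 0.1364)
Total utilization U = 1/6 + 11/42 + 3/22 = 87/154
Rounded to 4 decimal places: U = 0.5649
RM (Liu & Layland) bound for 3 tasks = 0.779763; compare with U = 87/154 (approx. 0.564935)
U <= bound, so schedulable by RM sufficient condition.

0.5649


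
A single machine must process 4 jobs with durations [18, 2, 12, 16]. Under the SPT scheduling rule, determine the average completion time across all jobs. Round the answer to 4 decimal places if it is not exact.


Sort jobs by processing time (SPT order): [2, 12, 16, 18]
Compute completion times sequentially:
  Job 1: processing = 2, completes at 2
  Job 2: processing = 12, completes at 14
  Job 3: processing = 16, completes at 30
  Job 4: processing = 18, completes at 48
Sum of completion times = 94
Average completion time = 94/4 = 23.5

23.5


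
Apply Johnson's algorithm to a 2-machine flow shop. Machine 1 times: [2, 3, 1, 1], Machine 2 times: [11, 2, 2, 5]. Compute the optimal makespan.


Apply Johnson's rule:
  Group 1 (a <= b): [(3, 1, 2), (4, 1, 5), (1, 2, 11)]
  Group 2 (a > b): [(2, 3, 2)]
Optimal job order: [3, 4, 1, 2]
Schedule:
  Job 3: M1 done at 1, M2 done at 3
  Job 4: M1 done at 2, M2 done at 8
  Job 1: M1 done at 4, M2 done at 19
  Job 2: M1 done at 7, M2 done at 21
Makespan = 21

21


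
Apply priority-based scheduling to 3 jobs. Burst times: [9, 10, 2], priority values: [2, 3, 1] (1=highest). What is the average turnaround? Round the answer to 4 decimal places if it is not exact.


Sort by priority (ascending = highest first):
Order: [(1, 2), (2, 9), (3, 10)]
Completion times:
  Priority 1, burst=2, C=2
  Priority 2, burst=9, C=11
  Priority 3, burst=10, C=21
Average turnaround = 34/3 = 11.3333

11.3333


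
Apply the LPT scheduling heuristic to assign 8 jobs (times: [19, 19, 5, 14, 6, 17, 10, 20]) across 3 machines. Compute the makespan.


Sort jobs in decreasing order (LPT): [20, 19, 19, 17, 14, 10, 6, 5]
Assign each job to the least loaded machine:
  Machine 1: jobs [20, 10, 6], load = 36
  Machine 2: jobs [19, 17], load = 36
  Machine 3: jobs [19, 14, 5], load = 38
Makespan = max load = 38

38


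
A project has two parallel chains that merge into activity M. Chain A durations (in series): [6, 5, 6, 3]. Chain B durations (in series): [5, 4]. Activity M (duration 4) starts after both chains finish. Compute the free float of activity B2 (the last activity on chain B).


ES(B2) = sum of predecessors on chain B = 5
EF(B2) = ES + duration = 5 + 4 = 9
Successor of B2 is M. ES(M) = max(sum(A), sum(B)) = max(20, 9) = 20
Free float = ES(successor) - EF(current) = 20 - 9 = 11

11


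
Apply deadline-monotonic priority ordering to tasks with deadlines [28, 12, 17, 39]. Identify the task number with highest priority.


Sort tasks by relative deadline (ascending):
  Task 2: deadline = 12
  Task 3: deadline = 17
  Task 1: deadline = 28
  Task 4: deadline = 39
Priority order (highest first): [2, 3, 1, 4]
Highest priority task = 2

2


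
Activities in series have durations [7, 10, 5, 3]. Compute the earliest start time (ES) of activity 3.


Activity 3 starts after activities 1 through 2 complete.
Predecessor durations: [7, 10]
ES = 7 + 10 = 17

17


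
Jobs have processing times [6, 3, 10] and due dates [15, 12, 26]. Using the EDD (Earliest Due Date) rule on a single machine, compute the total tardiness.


Sort by due date (EDD order): [(3, 12), (6, 15), (10, 26)]
Compute completion times and tardiness:
  Job 1: p=3, d=12, C=3, tardiness=max(0,3-12)=0
  Job 2: p=6, d=15, C=9, tardiness=max(0,9-15)=0
  Job 3: p=10, d=26, C=19, tardiness=max(0,19-26)=0
Total tardiness = 0

0


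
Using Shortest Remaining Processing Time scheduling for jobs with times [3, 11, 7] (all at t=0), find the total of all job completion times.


Since all jobs arrive at t=0, SRPT equals SPT ordering.
SPT order: [3, 7, 11]
Completion times:
  Job 1: p=3, C=3
  Job 2: p=7, C=10
  Job 3: p=11, C=21
Total completion time = 3 + 10 + 21 = 34

34


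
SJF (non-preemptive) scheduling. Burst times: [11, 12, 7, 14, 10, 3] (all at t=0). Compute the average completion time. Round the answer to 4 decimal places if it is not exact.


SJF order (ascending): [3, 7, 10, 11, 12, 14]
Completion times:
  Job 1: burst=3, C=3
  Job 2: burst=7, C=10
  Job 3: burst=10, C=20
  Job 4: burst=11, C=31
  Job 5: burst=12, C=43
  Job 6: burst=14, C=57
Average completion = 164/6 = 27.3333

27.3333


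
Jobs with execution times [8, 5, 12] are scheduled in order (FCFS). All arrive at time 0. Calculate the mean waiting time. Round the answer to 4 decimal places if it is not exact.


FCFS order (as given): [8, 5, 12]
Waiting times:
  Job 1: wait = 0
  Job 2: wait = 8
  Job 3: wait = 13
Sum of waiting times = 21
Average waiting time = 21/3 = 7.0

7.0


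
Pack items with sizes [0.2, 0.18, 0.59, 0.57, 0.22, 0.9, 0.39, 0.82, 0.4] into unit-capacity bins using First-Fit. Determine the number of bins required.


Place items sequentially using First-Fit:
  Item 0.2 -> new Bin 1
  Item 0.18 -> Bin 1 (now 0.38)
  Item 0.59 -> Bin 1 (now 0.97)
  Item 0.57 -> new Bin 2
  Item 0.22 -> Bin 2 (now 0.79)
  Item 0.9 -> new Bin 3
  Item 0.39 -> new Bin 4
  Item 0.82 -> new Bin 5
  Item 0.4 -> Bin 4 (now 0.79)
Total bins used = 5

5


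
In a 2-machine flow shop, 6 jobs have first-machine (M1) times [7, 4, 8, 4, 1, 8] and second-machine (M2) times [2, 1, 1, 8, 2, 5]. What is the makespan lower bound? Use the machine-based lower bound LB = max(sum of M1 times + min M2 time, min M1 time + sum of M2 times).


LB1 = sum(M1 times) + min(M2 times) = 32 + 1 = 33
LB2 = min(M1 times) + sum(M2 times) = 1 + 19 = 20
Lower bound = max(LB1, LB2) = max(33, 20) = 33

33


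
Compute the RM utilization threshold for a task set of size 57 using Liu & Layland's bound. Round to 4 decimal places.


Compute 2^(1/57) = 1.0122347161
Subtract 1: 1.0122347161 - 1 = 0.0122347161
Multiply by n: 57 * 0.0122347161 = 0.6973788177
Round to 4 dp: 0.6974

0.6974


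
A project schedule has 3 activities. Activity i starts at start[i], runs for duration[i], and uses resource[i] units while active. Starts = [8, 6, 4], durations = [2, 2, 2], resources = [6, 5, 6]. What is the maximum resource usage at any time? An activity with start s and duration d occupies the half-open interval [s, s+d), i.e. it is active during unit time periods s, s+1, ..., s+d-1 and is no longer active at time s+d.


Each activity i is active on [start_i, start_i + duration_i).
Compute total resource usage per time slot:
  t=0: active resources = [], total = 0
  t=1: active resources = [], total = 0
  t=2: active resources = [], total = 0
  t=3: active resources = [], total = 0
  t=4: active resources = [6], total = 6
  t=5: active resources = [6], total = 6
  t=6: active resources = [5], total = 5
  t=7: active resources = [5], total = 5
  t=8: active resources = [6], total = 6
  t=9: active resources = [6], total = 6
Peak resource demand = 6

6


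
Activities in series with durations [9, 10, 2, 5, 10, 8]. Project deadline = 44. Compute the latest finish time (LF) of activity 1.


LF(activity 1) = deadline - sum of successor durations
Successors: activities 2 through 6 with durations [10, 2, 5, 10, 8]
Sum of successor durations = 35
LF = 44 - 35 = 9

9


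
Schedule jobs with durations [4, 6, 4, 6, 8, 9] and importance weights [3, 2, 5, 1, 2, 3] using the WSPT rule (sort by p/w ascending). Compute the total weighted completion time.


Compute p/w ratios and sort ascending (WSPT): [(4, 5), (4, 3), (6, 2), (9, 3), (8, 2), (6, 1)]
Compute weighted completion times:
  Job (p=4,w=5): C=4, w*C=5*4=20
  Job (p=4,w=3): C=8, w*C=3*8=24
  Job (p=6,w=2): C=14, w*C=2*14=28
  Job (p=9,w=3): C=23, w*C=3*23=69
  Job (p=8,w=2): C=31, w*C=2*31=62
  Job (p=6,w=1): C=37, w*C=1*37=37
Total weighted completion time = 240

240


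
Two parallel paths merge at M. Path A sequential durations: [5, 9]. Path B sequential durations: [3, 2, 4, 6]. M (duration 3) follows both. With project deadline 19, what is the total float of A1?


Forward pass: ES(A1) = sum of predecessors on chain A = 0
EF = ES + duration = 0 + 5 = 5
Backward pass: LF(M) = deadline = 19; LS(M) = 19 - 3 = 16
LF(A1) = LS(M) - sum(successors on chain A) = 16 - 9 = 7
LS = LF - duration = 7 - 5 = 2
Total float = LS - ES = 2 - 0 = 2

2


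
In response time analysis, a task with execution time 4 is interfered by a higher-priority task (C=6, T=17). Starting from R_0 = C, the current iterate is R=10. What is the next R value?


R_next = C + ceil(R_prev / T_hp) * C_hp
ceil(10 / 17) = ceil(0.5882) = 1
Interference = 1 * 6 = 6
R_next = 4 + 6 = 10
R_next = R_prev, so the iteration has converged (response time = 10).

10


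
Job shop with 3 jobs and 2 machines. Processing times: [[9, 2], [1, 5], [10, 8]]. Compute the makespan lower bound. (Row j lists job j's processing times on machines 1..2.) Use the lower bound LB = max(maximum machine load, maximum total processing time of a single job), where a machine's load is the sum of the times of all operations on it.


Machine loads:
  Machine 1: 9 + 1 + 10 = 20
  Machine 2: 2 + 5 + 8 = 15
Max machine load = 20
Job totals:
  Job 1: 11
  Job 2: 6
  Job 3: 18
Max job total = 18
Lower bound = max(20, 18) = 20

20


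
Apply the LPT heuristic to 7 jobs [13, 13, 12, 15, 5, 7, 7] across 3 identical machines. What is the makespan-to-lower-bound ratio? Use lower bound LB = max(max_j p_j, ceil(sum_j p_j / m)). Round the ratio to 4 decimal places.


LPT order: [15, 13, 13, 12, 7, 7, 5]
Machine loads after assignment: [22, 25, 25]
LPT makespan = 25
Lower bound = max(max_job, ceil(total/3)) = max(15, 24) = 24
Ratio = 25 / 24 = 1.0417

1.0417


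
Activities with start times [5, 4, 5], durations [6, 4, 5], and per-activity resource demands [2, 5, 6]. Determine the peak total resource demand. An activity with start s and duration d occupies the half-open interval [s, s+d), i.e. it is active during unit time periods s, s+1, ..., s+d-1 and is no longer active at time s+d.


Each activity i is active on [start_i, start_i + duration_i).
Compute total resource usage per time slot:
  t=0: active resources = [], total = 0
  t=1: active resources = [], total = 0
  t=2: active resources = [], total = 0
  t=3: active resources = [], total = 0
  t=4: active resources = [5], total = 5
  t=5: active resources = [2, 5, 6], total = 13
  t=6: active resources = [2, 5, 6], total = 13
  t=7: active resources = [2, 5, 6], total = 13
  t=8: active resources = [2, 6], total = 8
  t=9: active resources = [2, 6], total = 8
  t=10: active resources = [2], total = 2
Peak resource demand = 13

13


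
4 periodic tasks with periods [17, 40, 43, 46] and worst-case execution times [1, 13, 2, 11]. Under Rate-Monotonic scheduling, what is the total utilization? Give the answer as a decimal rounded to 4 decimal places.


Compute individual utilizations (exact fractions):
  Task 1: C/T = 1/17 (approx. 0.0588)
  Task 2: C/T = 13/40 (approx. 0.325)
  Task 3: C/T = 2/43 (approx. 0.0465)
  Task 4: C/T = 11/46 (approx. 0.2391)
Total utilization U = 1/17 + 13/40 + 2/43 + 11/46 = 450229/672520
Rounded to 4 decimal places: U = 0.6695
RM (Liu & Layland) bound for 4 tasks = 0.756828; compare with U = 450229/672520 (approx. 0.669466)
U <= bound, so schedulable by RM sufficient condition.

0.6695


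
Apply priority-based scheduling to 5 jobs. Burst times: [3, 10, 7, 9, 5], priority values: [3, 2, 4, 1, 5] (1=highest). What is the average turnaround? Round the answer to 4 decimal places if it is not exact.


Sort by priority (ascending = highest first):
Order: [(1, 9), (2, 10), (3, 3), (4, 7), (5, 5)]
Completion times:
  Priority 1, burst=9, C=9
  Priority 2, burst=10, C=19
  Priority 3, burst=3, C=22
  Priority 4, burst=7, C=29
  Priority 5, burst=5, C=34
Average turnaround = 113/5 = 22.6

22.6


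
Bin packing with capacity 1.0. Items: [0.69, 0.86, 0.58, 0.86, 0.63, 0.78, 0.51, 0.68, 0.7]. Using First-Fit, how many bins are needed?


Place items sequentially using First-Fit:
  Item 0.69 -> new Bin 1
  Item 0.86 -> new Bin 2
  Item 0.58 -> new Bin 3
  Item 0.86 -> new Bin 4
  Item 0.63 -> new Bin 5
  Item 0.78 -> new Bin 6
  Item 0.51 -> new Bin 7
  Item 0.68 -> new Bin 8
  Item 0.7 -> new Bin 9
Total bins used = 9

9


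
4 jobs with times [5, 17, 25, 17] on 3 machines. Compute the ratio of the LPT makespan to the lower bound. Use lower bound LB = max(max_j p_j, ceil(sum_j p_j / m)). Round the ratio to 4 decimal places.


LPT order: [25, 17, 17, 5]
Machine loads after assignment: [25, 22, 17]
LPT makespan = 25
Lower bound = max(max_job, ceil(total/3)) = max(25, 22) = 25
Ratio = 25 / 25 = 1.0

1.0


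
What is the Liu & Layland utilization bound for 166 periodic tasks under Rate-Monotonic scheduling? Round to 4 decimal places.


Compute 2^(1/166) = 1.0041843153
Subtract 1: 1.0041843153 - 1 = 0.0041843153
Multiply by n: 166 * 0.0041843153 = 0.6945963398
Round to 4 dp: 0.6946

0.6946


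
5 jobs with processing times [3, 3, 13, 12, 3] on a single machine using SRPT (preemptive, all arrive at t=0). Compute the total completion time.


Since all jobs arrive at t=0, SRPT equals SPT ordering.
SPT order: [3, 3, 3, 12, 13]
Completion times:
  Job 1: p=3, C=3
  Job 2: p=3, C=6
  Job 3: p=3, C=9
  Job 4: p=12, C=21
  Job 5: p=13, C=34
Total completion time = 3 + 6 + 9 + 21 + 34 = 73

73


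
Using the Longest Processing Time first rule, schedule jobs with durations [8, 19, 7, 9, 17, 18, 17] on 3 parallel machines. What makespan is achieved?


Sort jobs in decreasing order (LPT): [19, 18, 17, 17, 9, 8, 7]
Assign each job to the least loaded machine:
  Machine 1: jobs [19, 8, 7], load = 34
  Machine 2: jobs [18, 9], load = 27
  Machine 3: jobs [17, 17], load = 34
Makespan = max load = 34

34


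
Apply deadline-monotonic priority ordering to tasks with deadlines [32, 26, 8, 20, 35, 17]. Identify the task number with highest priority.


Sort tasks by relative deadline (ascending):
  Task 3: deadline = 8
  Task 6: deadline = 17
  Task 4: deadline = 20
  Task 2: deadline = 26
  Task 1: deadline = 32
  Task 5: deadline = 35
Priority order (highest first): [3, 6, 4, 2, 1, 5]
Highest priority task = 3

3


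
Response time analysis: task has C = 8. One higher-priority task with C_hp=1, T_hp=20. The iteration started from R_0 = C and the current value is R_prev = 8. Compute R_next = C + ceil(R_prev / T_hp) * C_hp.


R_next = C + ceil(R_prev / T_hp) * C_hp
ceil(8 / 20) = ceil(0.4) = 1
Interference = 1 * 1 = 1
R_next = 8 + 1 = 9

9


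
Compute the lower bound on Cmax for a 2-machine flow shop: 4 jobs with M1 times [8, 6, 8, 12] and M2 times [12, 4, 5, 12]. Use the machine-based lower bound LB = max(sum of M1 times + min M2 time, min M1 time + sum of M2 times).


LB1 = sum(M1 times) + min(M2 times) = 34 + 4 = 38
LB2 = min(M1 times) + sum(M2 times) = 6 + 33 = 39
Lower bound = max(LB1, LB2) = max(38, 39) = 39

39


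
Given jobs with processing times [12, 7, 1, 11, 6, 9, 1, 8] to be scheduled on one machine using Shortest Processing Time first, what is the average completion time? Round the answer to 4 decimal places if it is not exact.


Sort jobs by processing time (SPT order): [1, 1, 6, 7, 8, 9, 11, 12]
Compute completion times sequentially:
  Job 1: processing = 1, completes at 1
  Job 2: processing = 1, completes at 2
  Job 3: processing = 6, completes at 8
  Job 4: processing = 7, completes at 15
  Job 5: processing = 8, completes at 23
  Job 6: processing = 9, completes at 32
  Job 7: processing = 11, completes at 43
  Job 8: processing = 12, completes at 55
Sum of completion times = 179
Average completion time = 179/8 = 22.375

22.375


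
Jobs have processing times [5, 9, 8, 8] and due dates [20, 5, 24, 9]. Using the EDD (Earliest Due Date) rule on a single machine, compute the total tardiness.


Sort by due date (EDD order): [(9, 5), (8, 9), (5, 20), (8, 24)]
Compute completion times and tardiness:
  Job 1: p=9, d=5, C=9, tardiness=max(0,9-5)=4
  Job 2: p=8, d=9, C=17, tardiness=max(0,17-9)=8
  Job 3: p=5, d=20, C=22, tardiness=max(0,22-20)=2
  Job 4: p=8, d=24, C=30, tardiness=max(0,30-24)=6
Total tardiness = 20

20


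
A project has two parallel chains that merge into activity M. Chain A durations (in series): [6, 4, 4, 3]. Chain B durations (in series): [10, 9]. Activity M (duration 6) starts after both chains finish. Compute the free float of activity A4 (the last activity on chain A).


ES(A4) = sum of predecessors on chain A = 14
EF(A4) = ES + duration = 14 + 3 = 17
Successor of A4 is M. ES(M) = max(sum(A), sum(B)) = max(17, 19) = 19
Free float = ES(successor) - EF(current) = 19 - 17 = 2

2


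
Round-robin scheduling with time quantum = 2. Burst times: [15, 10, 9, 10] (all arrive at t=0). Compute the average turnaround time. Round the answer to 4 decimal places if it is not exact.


Time quantum = 2
Execution trace:
  J1 runs 2 units, time = 2
  J2 runs 2 units, time = 4
  J3 runs 2 units, time = 6
  J4 runs 2 units, time = 8
  J1 runs 2 units, time = 10
  J2 runs 2 units, time = 12
  J3 runs 2 units, time = 14
  J4 runs 2 units, time = 16
  J1 runs 2 units, time = 18
  J2 runs 2 units, time = 20
  J3 runs 2 units, time = 22
  J4 runs 2 units, time = 24
  J1 runs 2 units, time = 26
  J2 runs 2 units, time = 28
  J3 runs 2 units, time = 30
  J4 runs 2 units, time = 32
  J1 runs 2 units, time = 34
  J2 runs 2 units, time = 36
  J3 runs 1 units, time = 37
  J4 runs 2 units, time = 39
  J1 runs 2 units, time = 41
  J1 runs 2 units, time = 43
  J1 runs 1 units, time = 44
Finish times: [44, 36, 37, 39]
Average turnaround = 156/4 = 39.0

39.0


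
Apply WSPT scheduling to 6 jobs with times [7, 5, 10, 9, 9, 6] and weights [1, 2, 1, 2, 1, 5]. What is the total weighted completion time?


Compute p/w ratios and sort ascending (WSPT): [(6, 5), (5, 2), (9, 2), (7, 1), (9, 1), (10, 1)]
Compute weighted completion times:
  Job (p=6,w=5): C=6, w*C=5*6=30
  Job (p=5,w=2): C=11, w*C=2*11=22
  Job (p=9,w=2): C=20, w*C=2*20=40
  Job (p=7,w=1): C=27, w*C=1*27=27
  Job (p=9,w=1): C=36, w*C=1*36=36
  Job (p=10,w=1): C=46, w*C=1*46=46
Total weighted completion time = 201

201


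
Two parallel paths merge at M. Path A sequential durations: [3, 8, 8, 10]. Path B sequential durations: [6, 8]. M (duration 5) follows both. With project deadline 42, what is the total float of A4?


Forward pass: ES(A4) = sum of predecessors on chain A = 19
EF = ES + duration = 19 + 10 = 29
Backward pass: LF(M) = deadline = 42; LS(M) = 42 - 5 = 37
LF(A4) = LS(M) - sum(successors on chain A) = 37 - 0 = 37
LS = LF - duration = 37 - 10 = 27
Total float = LS - ES = 27 - 19 = 8

8


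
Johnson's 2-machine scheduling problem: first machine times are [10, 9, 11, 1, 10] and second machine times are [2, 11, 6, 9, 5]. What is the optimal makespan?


Apply Johnson's rule:
  Group 1 (a <= b): [(4, 1, 9), (2, 9, 11)]
  Group 2 (a > b): [(3, 11, 6), (5, 10, 5), (1, 10, 2)]
Optimal job order: [4, 2, 3, 5, 1]
Schedule:
  Job 4: M1 done at 1, M2 done at 10
  Job 2: M1 done at 10, M2 done at 21
  Job 3: M1 done at 21, M2 done at 27
  Job 5: M1 done at 31, M2 done at 36
  Job 1: M1 done at 41, M2 done at 43
Makespan = 43

43


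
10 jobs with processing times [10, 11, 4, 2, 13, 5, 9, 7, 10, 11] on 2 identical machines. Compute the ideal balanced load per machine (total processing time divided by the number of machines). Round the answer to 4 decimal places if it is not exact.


Total processing time = 10 + 11 + 4 + 2 + 13 + 5 + 9 + 7 + 10 + 11 = 82
Number of machines = 2
Ideal balanced load = 82 / 2 = 41.0

41.0


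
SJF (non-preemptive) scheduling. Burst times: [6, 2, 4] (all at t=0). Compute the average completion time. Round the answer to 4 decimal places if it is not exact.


SJF order (ascending): [2, 4, 6]
Completion times:
  Job 1: burst=2, C=2
  Job 2: burst=4, C=6
  Job 3: burst=6, C=12
Average completion = 20/3 = 6.6667

6.6667


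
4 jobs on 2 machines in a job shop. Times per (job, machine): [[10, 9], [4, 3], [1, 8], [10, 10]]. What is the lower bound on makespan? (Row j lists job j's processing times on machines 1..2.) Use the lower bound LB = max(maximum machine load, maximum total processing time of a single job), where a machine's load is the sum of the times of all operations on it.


Machine loads:
  Machine 1: 10 + 4 + 1 + 10 = 25
  Machine 2: 9 + 3 + 8 + 10 = 30
Max machine load = 30
Job totals:
  Job 1: 19
  Job 2: 7
  Job 3: 9
  Job 4: 20
Max job total = 20
Lower bound = max(30, 20) = 30

30


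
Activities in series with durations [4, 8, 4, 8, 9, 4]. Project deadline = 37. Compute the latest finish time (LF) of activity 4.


LF(activity 4) = deadline - sum of successor durations
Successors: activities 5 through 6 with durations [9, 4]
Sum of successor durations = 13
LF = 37 - 13 = 24

24


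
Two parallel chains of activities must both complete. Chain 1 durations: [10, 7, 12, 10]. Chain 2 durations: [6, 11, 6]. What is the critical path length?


Path A total = 10 + 7 + 12 + 10 = 39
Path B total = 6 + 11 + 6 = 23
Critical path = longest path = max(39, 23) = 39

39


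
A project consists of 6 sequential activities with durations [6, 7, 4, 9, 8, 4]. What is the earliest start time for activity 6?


Activity 6 starts after activities 1 through 5 complete.
Predecessor durations: [6, 7, 4, 9, 8]
ES = 6 + 7 + 4 + 9 + 8 = 34

34


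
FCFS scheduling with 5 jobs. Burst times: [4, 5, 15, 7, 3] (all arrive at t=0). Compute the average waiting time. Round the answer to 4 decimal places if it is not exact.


FCFS order (as given): [4, 5, 15, 7, 3]
Waiting times:
  Job 1: wait = 0
  Job 2: wait = 4
  Job 3: wait = 9
  Job 4: wait = 24
  Job 5: wait = 31
Sum of waiting times = 68
Average waiting time = 68/5 = 13.6

13.6


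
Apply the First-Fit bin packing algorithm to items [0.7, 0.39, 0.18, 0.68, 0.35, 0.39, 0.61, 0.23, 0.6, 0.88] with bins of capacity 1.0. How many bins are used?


Place items sequentially using First-Fit:
  Item 0.7 -> new Bin 1
  Item 0.39 -> new Bin 2
  Item 0.18 -> Bin 1 (now 0.88)
  Item 0.68 -> new Bin 3
  Item 0.35 -> Bin 2 (now 0.74)
  Item 0.39 -> new Bin 4
  Item 0.61 -> Bin 4 (now 1.0)
  Item 0.23 -> Bin 2 (now 0.97)
  Item 0.6 -> new Bin 5
  Item 0.88 -> new Bin 6
Total bins used = 6

6


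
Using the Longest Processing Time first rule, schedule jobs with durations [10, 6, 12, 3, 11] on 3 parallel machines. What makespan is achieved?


Sort jobs in decreasing order (LPT): [12, 11, 10, 6, 3]
Assign each job to the least loaded machine:
  Machine 1: jobs [12], load = 12
  Machine 2: jobs [11, 3], load = 14
  Machine 3: jobs [10, 6], load = 16
Makespan = max load = 16

16


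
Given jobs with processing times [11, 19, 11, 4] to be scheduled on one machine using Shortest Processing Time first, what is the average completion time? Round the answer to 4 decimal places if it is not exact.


Sort jobs by processing time (SPT order): [4, 11, 11, 19]
Compute completion times sequentially:
  Job 1: processing = 4, completes at 4
  Job 2: processing = 11, completes at 15
  Job 3: processing = 11, completes at 26
  Job 4: processing = 19, completes at 45
Sum of completion times = 90
Average completion time = 90/4 = 22.5

22.5


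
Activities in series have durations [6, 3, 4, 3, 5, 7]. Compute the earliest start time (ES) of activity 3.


Activity 3 starts after activities 1 through 2 complete.
Predecessor durations: [6, 3]
ES = 6 + 3 = 9

9


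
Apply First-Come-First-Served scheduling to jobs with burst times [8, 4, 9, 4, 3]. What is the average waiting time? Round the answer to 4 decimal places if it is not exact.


FCFS order (as given): [8, 4, 9, 4, 3]
Waiting times:
  Job 1: wait = 0
  Job 2: wait = 8
  Job 3: wait = 12
  Job 4: wait = 21
  Job 5: wait = 25
Sum of waiting times = 66
Average waiting time = 66/5 = 13.2

13.2


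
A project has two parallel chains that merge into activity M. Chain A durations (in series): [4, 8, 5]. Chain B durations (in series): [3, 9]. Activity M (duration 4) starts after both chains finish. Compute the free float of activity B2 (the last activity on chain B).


ES(B2) = sum of predecessors on chain B = 3
EF(B2) = ES + duration = 3 + 9 = 12
Successor of B2 is M. ES(M) = max(sum(A), sum(B)) = max(17, 12) = 17
Free float = ES(successor) - EF(current) = 17 - 12 = 5

5


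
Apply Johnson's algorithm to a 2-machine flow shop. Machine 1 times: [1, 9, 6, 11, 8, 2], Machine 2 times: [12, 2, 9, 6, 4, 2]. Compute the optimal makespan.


Apply Johnson's rule:
  Group 1 (a <= b): [(1, 1, 12), (6, 2, 2), (3, 6, 9)]
  Group 2 (a > b): [(4, 11, 6), (5, 8, 4), (2, 9, 2)]
Optimal job order: [1, 6, 3, 4, 5, 2]
Schedule:
  Job 1: M1 done at 1, M2 done at 13
  Job 6: M1 done at 3, M2 done at 15
  Job 3: M1 done at 9, M2 done at 24
  Job 4: M1 done at 20, M2 done at 30
  Job 5: M1 done at 28, M2 done at 34
  Job 2: M1 done at 37, M2 done at 39
Makespan = 39

39


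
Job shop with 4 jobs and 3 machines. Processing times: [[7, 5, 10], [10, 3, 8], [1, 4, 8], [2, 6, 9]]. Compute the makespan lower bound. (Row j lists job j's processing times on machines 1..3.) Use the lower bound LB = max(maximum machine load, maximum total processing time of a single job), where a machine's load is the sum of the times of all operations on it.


Machine loads:
  Machine 1: 7 + 10 + 1 + 2 = 20
  Machine 2: 5 + 3 + 4 + 6 = 18
  Machine 3: 10 + 8 + 8 + 9 = 35
Max machine load = 35
Job totals:
  Job 1: 22
  Job 2: 21
  Job 3: 13
  Job 4: 17
Max job total = 22
Lower bound = max(35, 22) = 35

35


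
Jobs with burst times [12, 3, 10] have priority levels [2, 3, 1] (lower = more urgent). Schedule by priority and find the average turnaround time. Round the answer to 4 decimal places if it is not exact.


Sort by priority (ascending = highest first):
Order: [(1, 10), (2, 12), (3, 3)]
Completion times:
  Priority 1, burst=10, C=10
  Priority 2, burst=12, C=22
  Priority 3, burst=3, C=25
Average turnaround = 57/3 = 19.0

19.0


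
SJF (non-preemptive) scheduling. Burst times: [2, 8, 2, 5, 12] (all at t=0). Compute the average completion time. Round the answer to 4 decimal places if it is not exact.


SJF order (ascending): [2, 2, 5, 8, 12]
Completion times:
  Job 1: burst=2, C=2
  Job 2: burst=2, C=4
  Job 3: burst=5, C=9
  Job 4: burst=8, C=17
  Job 5: burst=12, C=29
Average completion = 61/5 = 12.2

12.2


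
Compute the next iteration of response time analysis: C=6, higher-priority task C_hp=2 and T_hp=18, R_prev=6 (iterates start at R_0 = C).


R_next = C + ceil(R_prev / T_hp) * C_hp
ceil(6 / 18) = ceil(0.3333) = 1
Interference = 1 * 2 = 2
R_next = 6 + 2 = 8

8


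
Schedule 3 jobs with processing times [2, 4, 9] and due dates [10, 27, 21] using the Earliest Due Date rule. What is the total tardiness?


Sort by due date (EDD order): [(2, 10), (9, 21), (4, 27)]
Compute completion times and tardiness:
  Job 1: p=2, d=10, C=2, tardiness=max(0,2-10)=0
  Job 2: p=9, d=21, C=11, tardiness=max(0,11-21)=0
  Job 3: p=4, d=27, C=15, tardiness=max(0,15-27)=0
Total tardiness = 0

0
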